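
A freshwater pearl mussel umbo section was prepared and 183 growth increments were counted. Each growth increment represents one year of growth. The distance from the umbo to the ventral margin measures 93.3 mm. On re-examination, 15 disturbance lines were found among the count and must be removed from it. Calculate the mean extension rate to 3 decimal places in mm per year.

0.555 mm per year

Correcting the raw count gives 183 − 15 = 168 true growth increments.
Mean rate = 93.3 mm / 168 years ≈ 0.555 mm per year.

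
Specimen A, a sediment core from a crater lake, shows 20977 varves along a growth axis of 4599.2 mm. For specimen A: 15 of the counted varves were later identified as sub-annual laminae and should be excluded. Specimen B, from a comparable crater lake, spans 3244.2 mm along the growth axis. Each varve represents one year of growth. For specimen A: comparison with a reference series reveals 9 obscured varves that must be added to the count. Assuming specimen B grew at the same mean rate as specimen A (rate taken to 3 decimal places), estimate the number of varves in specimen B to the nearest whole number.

Specimen A: after corrections the count is 20977 − 15 + 9 = 20971 varves.
A: Mean rate = 4599.2 mm / 20971 years ≈ 0.219 mm/yr.
Specimen B: 3244.2 mm / 0.219 mm per year = 14813.70 years ≈ 14814 varves.

14814 varves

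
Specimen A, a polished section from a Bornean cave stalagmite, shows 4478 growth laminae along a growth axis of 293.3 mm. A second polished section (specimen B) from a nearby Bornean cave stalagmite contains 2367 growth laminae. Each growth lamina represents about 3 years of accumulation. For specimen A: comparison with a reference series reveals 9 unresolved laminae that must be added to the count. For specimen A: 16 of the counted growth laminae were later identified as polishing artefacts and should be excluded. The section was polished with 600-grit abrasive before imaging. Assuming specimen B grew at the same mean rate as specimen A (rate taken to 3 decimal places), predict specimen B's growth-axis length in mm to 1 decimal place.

Specimen A: adjusted count: 4478 − 16 + 9 = 4471 growth laminae.
Specimen A: 4471 growth laminae at 3 years each span 4471 × 3 = 13413 years.
A: Extension rate ≈ 293.3 / 13413 = 0.022 mm/year.
Specimen B: at 3 years per growth lamina, 2367 × 3 = 7101 years. B's length ≈ 0.022 × 7101 = 156.2 mm.

156.2 mm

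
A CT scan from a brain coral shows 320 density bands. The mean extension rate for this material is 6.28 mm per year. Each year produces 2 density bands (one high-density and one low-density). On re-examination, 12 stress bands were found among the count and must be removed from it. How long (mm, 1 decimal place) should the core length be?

967.1 mm

After corrections the count is 320 − 12 = 308 density bands.
With 2 density bands per year, 308 / 2 = 154 years.
Length ≈ 6.28 × 154 = 967.1 mm.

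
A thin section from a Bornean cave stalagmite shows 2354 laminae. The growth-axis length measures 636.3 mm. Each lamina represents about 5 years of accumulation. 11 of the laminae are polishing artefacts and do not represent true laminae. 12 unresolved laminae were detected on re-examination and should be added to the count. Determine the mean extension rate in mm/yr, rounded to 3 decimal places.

After corrections the count is 2354 − 11 + 12 = 2355 laminae.
At 5 years per lamina, 2355 × 5 = 11775 years.
Extension rate ≈ 636.3 / 11775 = 0.054 mm/yr.

0.054 mm/yr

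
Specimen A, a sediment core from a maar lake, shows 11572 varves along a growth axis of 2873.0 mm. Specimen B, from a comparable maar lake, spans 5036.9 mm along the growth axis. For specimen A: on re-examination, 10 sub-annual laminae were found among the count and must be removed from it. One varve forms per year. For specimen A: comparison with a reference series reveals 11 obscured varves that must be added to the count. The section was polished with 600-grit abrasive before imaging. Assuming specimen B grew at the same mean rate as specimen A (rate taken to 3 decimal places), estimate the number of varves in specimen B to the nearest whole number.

Specimen A: true varve count = 11572 − 10 + 11 = 11573.
A: 2873.0 mm over 11573 years gives 2873.0 / 11573 ≈ 0.248 mm/yr.
For B, 5036.9 / 0.248 = 20310.08 years ≈ 20310 varves.

20310 varves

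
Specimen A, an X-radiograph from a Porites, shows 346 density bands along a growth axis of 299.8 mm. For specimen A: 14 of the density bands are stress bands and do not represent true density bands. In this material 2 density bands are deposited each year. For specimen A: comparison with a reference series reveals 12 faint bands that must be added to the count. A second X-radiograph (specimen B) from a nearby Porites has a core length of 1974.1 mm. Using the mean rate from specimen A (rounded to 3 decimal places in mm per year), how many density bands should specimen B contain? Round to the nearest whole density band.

Specimen A: adjusted count: 346 − 14 + 12 = 344 density bands.
Specimen A: with 2 density bands per year, 344 / 2 = 172 years.
A: Extension rate ≈ 299.8 / 172 = 1.743 mm/year.
Specimen B: 1974.1 mm / 1.743 mm per year = 1132.59 years; at 2 density bands per year that is 1132.59 × 2 ≈ 2265 density bands.

2265 density bands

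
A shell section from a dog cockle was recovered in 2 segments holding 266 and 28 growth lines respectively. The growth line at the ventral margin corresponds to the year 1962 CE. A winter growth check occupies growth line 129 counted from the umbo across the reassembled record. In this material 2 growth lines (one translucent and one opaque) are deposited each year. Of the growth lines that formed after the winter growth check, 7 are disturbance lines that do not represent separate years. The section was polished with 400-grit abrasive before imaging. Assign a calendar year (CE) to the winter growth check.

1883 CE

Total growth lines = 266 + 28 = 294.
The winter growth check sits at growth line 129 from the umbo, so 294 − 129 = 165 growth lines formed after it.
165 − 7 false = 158 true growth lines after the winter growth check.
With 2 growth lines per year, 158 / 2 = 79 years.
The growth line at the ventral margin is 1962 CE, so the winter growth check dates to 1962 − 79 = 1883 CE.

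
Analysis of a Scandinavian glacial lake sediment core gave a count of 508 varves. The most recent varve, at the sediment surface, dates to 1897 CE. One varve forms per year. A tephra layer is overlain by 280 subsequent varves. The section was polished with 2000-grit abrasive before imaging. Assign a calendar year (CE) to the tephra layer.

280 varves formed after the tephra layer.
1897 − 280 = 1617 CE.

1617 CE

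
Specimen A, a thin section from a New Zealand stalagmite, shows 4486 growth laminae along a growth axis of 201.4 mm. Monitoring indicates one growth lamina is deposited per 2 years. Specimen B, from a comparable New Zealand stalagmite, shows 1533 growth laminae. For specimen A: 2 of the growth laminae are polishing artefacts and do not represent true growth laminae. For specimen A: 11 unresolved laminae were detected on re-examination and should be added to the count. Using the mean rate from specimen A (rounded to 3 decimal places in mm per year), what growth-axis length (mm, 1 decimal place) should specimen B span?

Specimen A: correcting the raw count gives 4486 − 2 + 11 = 4495 true growth laminae.
Specimen A: 4495 growth laminae at 2 years each span 4495 × 2 = 8990 years.
A: Mean rate = 201.4 mm / 8990 years ≈ 0.022 mm per year.
Specimen B: 1533 growth laminae at 2 years each span 1533 × 2 = 3066 years. For B, 0.022 mm/year × 3066 years = 67.5 mm.

67.5 mm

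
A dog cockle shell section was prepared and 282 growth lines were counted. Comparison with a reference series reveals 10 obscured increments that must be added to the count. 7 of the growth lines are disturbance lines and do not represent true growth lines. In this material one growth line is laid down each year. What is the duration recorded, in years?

True growth line count = 282 − 7 + 10 = 285.
At one growth line per year, that is 285 years.

285 years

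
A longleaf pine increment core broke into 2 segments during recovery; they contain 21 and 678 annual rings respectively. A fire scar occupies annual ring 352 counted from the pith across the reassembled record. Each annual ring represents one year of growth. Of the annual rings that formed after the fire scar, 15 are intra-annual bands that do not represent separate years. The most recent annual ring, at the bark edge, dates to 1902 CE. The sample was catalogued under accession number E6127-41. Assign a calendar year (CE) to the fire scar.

Total annual rings = 21 + 678 = 699.
The fire scar sits at annual ring 352 from the pith, so 699 − 352 = 347 annual rings formed after it.
347 − 15 false = 332 true annual rings after the fire scar.
1902 − 332 = 1570 CE.

1570 CE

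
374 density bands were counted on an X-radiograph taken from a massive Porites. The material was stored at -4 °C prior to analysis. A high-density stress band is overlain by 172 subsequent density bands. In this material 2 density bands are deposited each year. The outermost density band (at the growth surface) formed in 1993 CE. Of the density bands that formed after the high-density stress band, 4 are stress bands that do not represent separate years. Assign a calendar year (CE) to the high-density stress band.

1909 CE

There are 172 density bands younger than the high-density stress band.
172 − 4 false = 168 true density bands after the high-density stress band.
With 2 density bands per year, 168 / 2 = 84 years.
The density band at the growth surface is 1993 CE, so the high-density stress band dates to 1993 − 84 = 1909 CE.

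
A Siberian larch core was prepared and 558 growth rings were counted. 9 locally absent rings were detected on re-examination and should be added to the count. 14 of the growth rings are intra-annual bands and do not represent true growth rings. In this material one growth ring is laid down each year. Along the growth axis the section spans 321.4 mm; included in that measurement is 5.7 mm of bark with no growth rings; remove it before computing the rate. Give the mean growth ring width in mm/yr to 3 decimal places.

0.571 mm/yr

After corrections the count is 558 − 14 + 9 = 553 growth rings.
Removing the 5.7 mm offcut leaves 321.4 − 5.7 = 315.7 mm.
Mean rate = 315.7 mm / 553 years ≈ 0.571 mm/yr.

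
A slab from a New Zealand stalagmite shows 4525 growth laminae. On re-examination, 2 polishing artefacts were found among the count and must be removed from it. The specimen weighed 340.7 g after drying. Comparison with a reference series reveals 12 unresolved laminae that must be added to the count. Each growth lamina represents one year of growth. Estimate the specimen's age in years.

4535 years

True growth lamina count = 4525 − 2 + 12 = 4535.
At one growth lamina per year, that is 4535 years.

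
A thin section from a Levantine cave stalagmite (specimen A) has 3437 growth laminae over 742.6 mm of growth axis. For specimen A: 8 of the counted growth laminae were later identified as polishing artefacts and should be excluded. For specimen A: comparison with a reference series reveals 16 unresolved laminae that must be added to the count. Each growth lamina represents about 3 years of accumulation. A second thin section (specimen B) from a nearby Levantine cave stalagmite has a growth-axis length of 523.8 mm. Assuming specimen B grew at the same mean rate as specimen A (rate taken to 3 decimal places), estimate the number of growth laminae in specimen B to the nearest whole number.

2425 growth laminae

Specimen A: true growth lamina count = 3437 − 8 + 16 = 3445.
Specimen A: multiplying by 3 years per growth lamina: 3445 × 3 = 10335 years.
A: Mean rate = 742.6 mm / 10335 years ≈ 0.072 mm per year.
B spans 523.8 / 0.072 = 7275.00 years; at 3 years per growth lamina that is 7275.00 / 3 ≈ 2425 growth laminae.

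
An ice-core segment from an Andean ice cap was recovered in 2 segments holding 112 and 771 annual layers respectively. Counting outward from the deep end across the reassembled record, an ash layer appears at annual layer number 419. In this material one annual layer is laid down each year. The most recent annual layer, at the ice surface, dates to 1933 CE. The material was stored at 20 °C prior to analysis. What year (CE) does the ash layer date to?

1469 CE

Total annual layers = 112 + 771 = 883.
883 − 419 = 464 annual layers lie beyond the ash layer toward the ice surface.
Counting back 464 years from 1933 CE places the ash layer in 1933 − 464 = 1469 CE.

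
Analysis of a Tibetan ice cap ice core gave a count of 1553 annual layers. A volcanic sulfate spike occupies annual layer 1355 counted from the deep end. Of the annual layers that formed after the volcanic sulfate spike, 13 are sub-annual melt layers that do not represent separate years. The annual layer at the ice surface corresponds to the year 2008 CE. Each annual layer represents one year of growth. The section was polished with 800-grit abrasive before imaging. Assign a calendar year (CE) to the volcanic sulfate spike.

1823 CE

1553 − 1355 = 198 annual layers lie beyond the volcanic sulfate spike toward the ice surface.
198 − 13 false = 185 true annual layers after the volcanic sulfate spike.
The annual layer at the ice surface is 2008 CE, so the volcanic sulfate spike dates to 2008 − 185 = 1823 CE.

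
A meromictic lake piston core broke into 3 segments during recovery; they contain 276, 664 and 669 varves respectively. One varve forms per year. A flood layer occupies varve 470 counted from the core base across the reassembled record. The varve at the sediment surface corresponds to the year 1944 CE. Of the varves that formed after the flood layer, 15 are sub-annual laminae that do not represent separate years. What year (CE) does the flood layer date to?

820 CE

Total varves = 276 + 664 + 669 = 1609.
The flood layer sits at varve 470 from the core base, so 1609 − 470 = 1139 varves formed after it.
Excluding 15 false varves: 1139 − 15 = 1124.
The varve at the sediment surface is 1944 CE, so the flood layer dates to 1944 − 1124 = 820 CE.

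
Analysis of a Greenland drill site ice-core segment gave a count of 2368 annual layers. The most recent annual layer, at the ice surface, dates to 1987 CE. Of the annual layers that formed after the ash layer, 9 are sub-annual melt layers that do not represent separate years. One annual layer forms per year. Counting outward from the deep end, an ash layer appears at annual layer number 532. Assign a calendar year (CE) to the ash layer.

160 CE

2368 − 532 = 1836 annual layers lie beyond the ash layer toward the ice surface.
1836 − 9 false = 1827 true annual layers after the ash layer.
The annual layer at the ice surface is 1987 CE, so the ash layer dates to 1987 − 1827 = 160 CE.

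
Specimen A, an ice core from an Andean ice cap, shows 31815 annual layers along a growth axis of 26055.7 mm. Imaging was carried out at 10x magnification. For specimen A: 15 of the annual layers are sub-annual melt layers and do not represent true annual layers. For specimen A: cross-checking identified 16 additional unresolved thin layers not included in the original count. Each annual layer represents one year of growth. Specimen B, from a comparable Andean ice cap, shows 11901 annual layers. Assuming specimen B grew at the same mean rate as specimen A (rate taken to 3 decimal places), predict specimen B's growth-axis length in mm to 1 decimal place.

9746.9 mm

Specimen A: adjusted count: 31815 − 15 + 16 = 31816 annual layers.
A: Mean rate = 26055.7 mm / 31816 years ≈ 0.819 mm per year.
Length of B = 0.819 × 11901 = 9746.9 mm.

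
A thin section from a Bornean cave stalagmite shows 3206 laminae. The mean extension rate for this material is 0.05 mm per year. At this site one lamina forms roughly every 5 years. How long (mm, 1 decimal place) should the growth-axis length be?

At 5 years per lamina, 3206 × 5 = 16030 years.
Predicted length = 0.05 mm/year × 16030 years = 801.5 mm.

801.5 mm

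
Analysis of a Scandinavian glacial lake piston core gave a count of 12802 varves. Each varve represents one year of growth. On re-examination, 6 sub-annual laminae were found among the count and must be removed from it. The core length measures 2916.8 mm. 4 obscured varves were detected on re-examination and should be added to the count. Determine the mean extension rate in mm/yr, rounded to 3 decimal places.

True varve count = 12802 − 6 + 4 = 12800.
Mean rate = 2916.8 mm / 12800 years ≈ 0.228 mm/yr.

0.228 mm/yr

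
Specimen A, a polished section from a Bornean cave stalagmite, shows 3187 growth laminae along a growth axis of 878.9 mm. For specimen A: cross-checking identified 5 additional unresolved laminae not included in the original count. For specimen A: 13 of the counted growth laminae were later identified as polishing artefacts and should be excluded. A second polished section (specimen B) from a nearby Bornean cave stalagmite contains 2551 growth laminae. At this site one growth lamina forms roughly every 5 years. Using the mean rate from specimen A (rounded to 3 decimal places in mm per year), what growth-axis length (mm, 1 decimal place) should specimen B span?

Specimen A: correcting the raw count gives 3187 − 13 + 5 = 3179 true growth laminae.
Specimen A: 3179 growth laminae at 5 years each span 3179 × 5 = 15895 years.
A: Extension rate ≈ 878.9 / 15895 = 0.055 mm/year.
Specimen B: 2551 growth laminae at 5 years each span 2551 × 5 = 12755 years. B's length ≈ 0.055 × 12755 = 701.5 mm.

701.5 mm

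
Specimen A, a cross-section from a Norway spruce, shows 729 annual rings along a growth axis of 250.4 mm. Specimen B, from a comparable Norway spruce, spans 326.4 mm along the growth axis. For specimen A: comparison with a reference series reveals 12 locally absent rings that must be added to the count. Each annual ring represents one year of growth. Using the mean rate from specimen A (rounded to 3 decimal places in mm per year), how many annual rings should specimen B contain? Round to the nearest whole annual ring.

Specimen A: adjusted count: 729 + 12 = 741 annual rings.
A: 250.4 mm over 741 years gives 250.4 / 741 ≈ 0.338 mm/yr.
Specimen B: 326.4 mm / 0.338 mm per year = 965.68 years ≈ 966 annual rings.

966 annual rings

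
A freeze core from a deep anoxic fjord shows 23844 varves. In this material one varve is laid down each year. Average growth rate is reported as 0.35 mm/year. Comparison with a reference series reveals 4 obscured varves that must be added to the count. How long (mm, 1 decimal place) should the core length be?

Adjusted count: 23844 + 4 = 23848 varves.
23848 years at 0.35 mm/year gives 0.35 × 23848 = 8346.8 mm.

8346.8 mm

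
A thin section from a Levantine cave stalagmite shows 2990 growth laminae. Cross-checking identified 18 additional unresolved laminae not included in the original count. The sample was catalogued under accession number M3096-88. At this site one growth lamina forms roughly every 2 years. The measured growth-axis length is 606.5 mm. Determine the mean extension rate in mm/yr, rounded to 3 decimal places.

0.101 mm/yr

Adjusted count: 2990 + 18 = 3008 growth laminae.
3008 growth laminae at 2 years each span 3008 × 2 = 6016 years.
Extension rate ≈ 606.5 / 6016 = 0.101 mm/yr.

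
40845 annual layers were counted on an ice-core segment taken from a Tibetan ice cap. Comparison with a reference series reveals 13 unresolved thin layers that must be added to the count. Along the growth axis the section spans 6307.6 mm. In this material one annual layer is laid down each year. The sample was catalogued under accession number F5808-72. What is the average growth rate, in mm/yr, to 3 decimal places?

True annual layer count = 40845 + 13 = 40858.
Extension rate ≈ 6307.6 / 40858 = 0.154 mm/yr.

0.154 mm/yr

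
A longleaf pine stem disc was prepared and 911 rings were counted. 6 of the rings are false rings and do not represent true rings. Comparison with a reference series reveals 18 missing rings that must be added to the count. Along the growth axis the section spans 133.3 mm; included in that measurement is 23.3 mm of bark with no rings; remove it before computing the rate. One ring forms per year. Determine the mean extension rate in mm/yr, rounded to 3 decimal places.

Correcting the raw count gives 911 − 6 + 18 = 923 true rings.
The growth record spans 133.3 − 23.3 = 110.0 mm.
Extension rate ≈ 110.0 / 923 = 0.119 mm/yr.

0.119 mm/yr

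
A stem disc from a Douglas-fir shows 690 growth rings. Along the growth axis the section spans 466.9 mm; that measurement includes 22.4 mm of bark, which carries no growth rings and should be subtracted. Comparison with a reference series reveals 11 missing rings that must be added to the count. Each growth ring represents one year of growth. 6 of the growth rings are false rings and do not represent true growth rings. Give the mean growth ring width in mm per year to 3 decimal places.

Correcting the raw count gives 690 − 6 + 11 = 695 true growth rings.
Removing the 22.4 mm offcut leaves 466.9 − 22.4 = 444.5 mm.
Mean rate = 444.5 mm / 695 years ≈ 0.640 mm per year.

0.640 mm per year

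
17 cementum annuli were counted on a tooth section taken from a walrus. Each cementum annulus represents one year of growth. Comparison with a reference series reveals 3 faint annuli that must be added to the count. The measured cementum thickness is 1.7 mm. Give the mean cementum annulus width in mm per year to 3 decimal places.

True cementum annulus count = 17 + 3 = 20.
1.7 mm over 20 years gives 1.7 / 20 ≈ 0.085 mm per year.

0.085 mm per year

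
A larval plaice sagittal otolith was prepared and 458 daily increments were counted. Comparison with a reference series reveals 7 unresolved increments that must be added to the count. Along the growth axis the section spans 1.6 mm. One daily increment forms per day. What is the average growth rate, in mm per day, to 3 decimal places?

0.003 mm per day

Correcting the raw count gives 458 + 7 = 465 true daily increments.
1.6 mm over 465 days gives 1.6 / 465 ≈ 0.003 mm per day.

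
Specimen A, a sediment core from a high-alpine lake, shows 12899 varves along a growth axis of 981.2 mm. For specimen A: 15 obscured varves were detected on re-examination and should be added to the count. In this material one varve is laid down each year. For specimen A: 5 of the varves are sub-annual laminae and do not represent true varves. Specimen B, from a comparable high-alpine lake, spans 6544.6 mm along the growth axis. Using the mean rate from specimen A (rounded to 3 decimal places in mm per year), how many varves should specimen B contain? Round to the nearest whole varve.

Specimen A: after corrections the count is 12899 − 5 + 15 = 12909 varves.
A: Mean rate = 981.2 mm / 12909 years ≈ 0.076 mm per year.
For B, 6544.6 / 0.076 = 86113.16 years ≈ 86113 varves.

86113 varves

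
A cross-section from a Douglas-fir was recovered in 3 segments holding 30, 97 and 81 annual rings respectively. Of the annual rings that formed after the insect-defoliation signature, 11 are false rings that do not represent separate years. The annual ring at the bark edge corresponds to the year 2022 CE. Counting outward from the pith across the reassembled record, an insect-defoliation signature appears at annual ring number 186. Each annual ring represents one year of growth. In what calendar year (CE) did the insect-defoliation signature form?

2011 CE

Total annual rings = 30 + 97 + 81 = 208.
208 − 186 = 22 annual rings lie beyond the insect-defoliation signature toward the bark edge.
Removing the 11 false annual rings leaves 22 − 11 = 11 true annual rings beyond the insect-defoliation signature.
2022 − 11 = 2011 CE.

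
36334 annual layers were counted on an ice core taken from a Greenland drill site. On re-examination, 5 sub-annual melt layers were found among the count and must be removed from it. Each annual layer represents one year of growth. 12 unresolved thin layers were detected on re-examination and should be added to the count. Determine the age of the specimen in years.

After corrections the count is 36334 − 5 + 12 = 36341 annual layers.
One annual layer per year makes the duration 36341 years.

36341 yr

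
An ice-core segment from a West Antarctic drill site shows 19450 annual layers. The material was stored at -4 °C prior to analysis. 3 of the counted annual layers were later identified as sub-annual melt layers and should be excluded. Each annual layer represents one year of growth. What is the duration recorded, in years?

After corrections the count is 19450 − 3 = 19447 annual layers.
With a one-to-one annual layer periodicity this is 19447 years.

19447 yr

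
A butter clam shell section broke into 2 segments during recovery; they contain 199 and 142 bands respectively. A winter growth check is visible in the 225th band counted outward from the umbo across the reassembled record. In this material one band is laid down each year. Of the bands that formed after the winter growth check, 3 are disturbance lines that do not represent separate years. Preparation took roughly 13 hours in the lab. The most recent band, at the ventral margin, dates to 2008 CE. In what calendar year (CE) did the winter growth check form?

1895 CE

Total bands = 199 + 142 = 341.
Between band 225 and the ventral margin there are 341 − 225 = 116 bands.
116 − 3 false = 113 true bands after the winter growth check.
Counting back 113 years from 2008 CE places the winter growth check in 2008 − 113 = 1895 CE.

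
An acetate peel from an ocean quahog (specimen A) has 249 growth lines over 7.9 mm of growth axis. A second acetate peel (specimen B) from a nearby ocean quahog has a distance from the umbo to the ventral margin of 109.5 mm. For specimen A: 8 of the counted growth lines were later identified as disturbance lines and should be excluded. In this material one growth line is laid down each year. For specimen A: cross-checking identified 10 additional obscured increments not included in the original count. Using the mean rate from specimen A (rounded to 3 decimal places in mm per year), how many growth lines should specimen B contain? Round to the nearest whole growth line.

3532 growth lines

Specimen A: true growth line count = 249 − 8 + 10 = 251.
A: Extension rate ≈ 7.9 / 251 = 0.031 mm/yr.
B spans 109.5 / 0.031 = 3532.26 years ≈ 3532 growth lines.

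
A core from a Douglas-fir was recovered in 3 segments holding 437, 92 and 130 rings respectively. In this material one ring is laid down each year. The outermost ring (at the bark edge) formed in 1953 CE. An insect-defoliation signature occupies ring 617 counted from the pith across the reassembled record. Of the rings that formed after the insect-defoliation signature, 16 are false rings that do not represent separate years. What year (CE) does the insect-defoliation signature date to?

Total rings = 437 + 92 + 130 = 659.
The insect-defoliation signature sits at ring 617 from the pith, so 659 − 617 = 42 rings formed after it.
42 − 16 false = 26 true rings after the insect-defoliation signature.
The ring at the bark edge is 1953 CE, so the insect-defoliation signature dates to 1953 − 26 = 1927 CE.

1927 CE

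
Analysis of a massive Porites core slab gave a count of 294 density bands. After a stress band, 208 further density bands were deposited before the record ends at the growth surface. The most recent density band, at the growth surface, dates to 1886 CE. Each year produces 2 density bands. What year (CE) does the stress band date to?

There are 208 density bands younger than the stress band.
208 density bands at 2 per year is 208 / 2 = 104 years.
1886 − 104 = 1782 CE.

1782 CE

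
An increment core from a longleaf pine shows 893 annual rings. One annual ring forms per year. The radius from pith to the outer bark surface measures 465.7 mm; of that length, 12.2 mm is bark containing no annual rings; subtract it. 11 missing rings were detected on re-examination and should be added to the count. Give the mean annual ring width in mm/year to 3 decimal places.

Adjusted count: 893 + 11 = 904 annual rings.
Removing the 12.2 mm offcut leaves 465.7 − 12.2 = 453.5 mm.
453.5 mm over 904 years gives 453.5 / 904 ≈ 0.502 mm/year.

0.502 mm/year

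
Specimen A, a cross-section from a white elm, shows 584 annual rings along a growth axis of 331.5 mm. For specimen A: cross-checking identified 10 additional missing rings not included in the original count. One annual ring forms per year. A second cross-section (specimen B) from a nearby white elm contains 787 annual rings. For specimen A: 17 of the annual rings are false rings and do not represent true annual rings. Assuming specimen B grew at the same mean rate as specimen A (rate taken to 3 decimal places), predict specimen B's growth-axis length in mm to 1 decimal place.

Specimen A: true annual ring count = 584 − 17 + 10 = 577.
A: 331.5 mm over 577 years gives 331.5 / 577 ≈ 0.575 mm/yr.
Length of B = 0.575 × 787 = 452.5 mm.

452.5 mm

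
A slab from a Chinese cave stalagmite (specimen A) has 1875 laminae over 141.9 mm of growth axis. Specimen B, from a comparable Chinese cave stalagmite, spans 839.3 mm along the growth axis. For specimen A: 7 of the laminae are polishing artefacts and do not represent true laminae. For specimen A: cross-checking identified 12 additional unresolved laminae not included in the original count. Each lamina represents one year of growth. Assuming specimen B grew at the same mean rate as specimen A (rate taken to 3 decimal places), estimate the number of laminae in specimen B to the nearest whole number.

11191 laminae

Specimen A: after corrections the count is 1875 − 7 + 12 = 1880 laminae.
A: Mean rate = 141.9 mm / 1880 years ≈ 0.075 mm/yr.
B spans 839.3 / 0.075 = 11190.67 years ≈ 11191 laminae.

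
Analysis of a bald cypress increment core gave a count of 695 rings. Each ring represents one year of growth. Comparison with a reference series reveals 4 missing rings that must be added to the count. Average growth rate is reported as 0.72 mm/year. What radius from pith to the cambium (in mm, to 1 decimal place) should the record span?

503.3 mm

True ring count = 695 + 4 = 699.
699 years at 0.72 mm/year gives 0.72 × 699 = 503.3 mm.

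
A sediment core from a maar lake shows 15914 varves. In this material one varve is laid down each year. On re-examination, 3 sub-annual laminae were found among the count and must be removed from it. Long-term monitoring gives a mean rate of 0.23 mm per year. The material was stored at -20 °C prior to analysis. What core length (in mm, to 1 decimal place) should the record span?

Adjusted count: 15914 − 3 = 15911 varves.
15911 years at 0.23 mm/year gives 0.23 × 15911 = 3659.5 mm.

3659.5 mm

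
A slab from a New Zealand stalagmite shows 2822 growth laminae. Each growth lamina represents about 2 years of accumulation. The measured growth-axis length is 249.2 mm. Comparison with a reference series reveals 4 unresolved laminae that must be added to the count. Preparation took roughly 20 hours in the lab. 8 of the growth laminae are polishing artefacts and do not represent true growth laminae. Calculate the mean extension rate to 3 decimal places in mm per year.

0.044 mm per year

True growth lamina count = 2822 − 8 + 4 = 2818.
At 2 years per growth lamina, 2818 × 2 = 5636 years.
Extension rate ≈ 249.2 / 5636 = 0.044 mm per year.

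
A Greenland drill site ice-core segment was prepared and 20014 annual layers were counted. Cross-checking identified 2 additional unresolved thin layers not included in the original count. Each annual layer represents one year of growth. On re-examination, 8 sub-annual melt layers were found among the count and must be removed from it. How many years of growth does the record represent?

Adjusted count: 20014 − 8 + 2 = 20008 annual layers.
With a one-to-one annual layer periodicity this is 20008 years.

20008 years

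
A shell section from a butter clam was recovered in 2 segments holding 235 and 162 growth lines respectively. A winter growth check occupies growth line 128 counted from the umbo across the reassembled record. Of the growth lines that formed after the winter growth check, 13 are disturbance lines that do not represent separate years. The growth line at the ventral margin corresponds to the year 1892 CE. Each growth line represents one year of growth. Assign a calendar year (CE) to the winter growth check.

1636 CE

Total growth lines = 235 + 162 = 397.
Between growth line 128 and the ventral margin there are 397 − 128 = 269 growth lines.
Removing the 13 false growth lines leaves 269 − 13 = 256 true growth lines beyond the winter growth check.
1892 − 256 = 1636 CE.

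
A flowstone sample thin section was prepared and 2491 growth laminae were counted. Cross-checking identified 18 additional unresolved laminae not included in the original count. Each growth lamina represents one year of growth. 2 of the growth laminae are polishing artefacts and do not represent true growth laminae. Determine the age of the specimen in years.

After corrections the count is 2491 − 2 + 18 = 2507 growth laminae.
At one growth lamina per year, that is 2507 years.

2507 years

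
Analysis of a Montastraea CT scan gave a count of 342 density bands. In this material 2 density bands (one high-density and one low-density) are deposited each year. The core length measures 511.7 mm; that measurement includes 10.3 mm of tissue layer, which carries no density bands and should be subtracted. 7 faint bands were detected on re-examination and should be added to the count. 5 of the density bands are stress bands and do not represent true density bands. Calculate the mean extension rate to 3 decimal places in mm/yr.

Adjusted count: 342 − 5 + 7 = 344 density bands.
Dividing by 2 density bands per year: 344 / 2 = 172 years.
Net length = 511.7 − 10.3 = 501.4 mm.
Mean rate = 501.4 mm / 172 years ≈ 2.915 mm/yr.

2.915 mm/yr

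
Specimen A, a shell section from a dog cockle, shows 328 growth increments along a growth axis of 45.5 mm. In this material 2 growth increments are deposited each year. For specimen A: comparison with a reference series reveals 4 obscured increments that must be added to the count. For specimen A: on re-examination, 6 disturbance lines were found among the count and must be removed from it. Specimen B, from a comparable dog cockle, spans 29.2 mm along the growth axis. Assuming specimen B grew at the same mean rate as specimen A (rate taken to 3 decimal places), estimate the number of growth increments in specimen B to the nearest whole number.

Specimen A: correcting the raw count gives 328 − 6 + 4 = 326 true growth increments.
Specimen A: with 2 growth increments per year, 326 / 2 = 163 years.
A: 45.5 mm over 163 years gives 45.5 / 163 ≈ 0.279 mm per year.
For B, 29.2 / 0.279 = 104.66 years; at 2 growth increments per year that is 104.66 × 2 ≈ 209 growth increments.

209 growth increments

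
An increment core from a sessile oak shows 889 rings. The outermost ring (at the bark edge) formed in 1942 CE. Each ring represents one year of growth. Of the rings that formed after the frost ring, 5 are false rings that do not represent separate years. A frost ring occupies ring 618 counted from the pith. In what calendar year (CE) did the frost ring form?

Between ring 618 and the bark edge there are 889 − 618 = 271 rings.
Removing the 5 false rings leaves 271 − 5 = 266 true rings beyond the frost ring.
The ring at the bark edge is 1942 CE, so the frost ring dates to 1942 − 266 = 1676 CE.

1676 CE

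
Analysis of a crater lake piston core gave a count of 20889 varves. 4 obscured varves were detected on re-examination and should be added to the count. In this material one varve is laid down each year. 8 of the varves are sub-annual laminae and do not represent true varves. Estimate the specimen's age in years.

20885 years

After corrections the count is 20889 − 8 + 4 = 20885 varves.
One varve per year makes the duration 20885 years.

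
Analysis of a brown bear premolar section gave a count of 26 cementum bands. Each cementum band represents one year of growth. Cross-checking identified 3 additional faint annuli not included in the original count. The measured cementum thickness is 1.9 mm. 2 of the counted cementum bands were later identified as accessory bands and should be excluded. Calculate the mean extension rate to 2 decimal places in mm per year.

After corrections the count is 26 − 2 + 3 = 27 cementum bands.
1.9 mm over 27 years gives 1.9 / 27 ≈ 0.07 mm per year.

0.07 mm per year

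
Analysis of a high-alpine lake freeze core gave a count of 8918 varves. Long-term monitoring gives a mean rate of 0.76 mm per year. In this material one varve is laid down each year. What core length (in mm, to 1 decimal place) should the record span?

6777.7 mm

The record spans 8918 years at 0.76 mm per year.
Length ≈ 0.76 × 8918 = 6777.7 mm.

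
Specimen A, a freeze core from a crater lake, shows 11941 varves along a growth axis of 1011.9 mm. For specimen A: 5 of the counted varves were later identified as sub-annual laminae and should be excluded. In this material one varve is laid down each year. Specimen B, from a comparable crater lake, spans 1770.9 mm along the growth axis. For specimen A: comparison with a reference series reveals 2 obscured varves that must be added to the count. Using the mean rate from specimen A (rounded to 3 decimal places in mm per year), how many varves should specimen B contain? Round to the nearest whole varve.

Specimen A: adjusted count: 11941 − 5 + 2 = 11938 varves.
A: 1011.9 mm over 11938 years gives 1011.9 / 11938 ≈ 0.085 mm/yr.
Specimen B: 1770.9 mm / 0.085 mm per year = 20834.12 years ≈ 20834 varves.

20834 varves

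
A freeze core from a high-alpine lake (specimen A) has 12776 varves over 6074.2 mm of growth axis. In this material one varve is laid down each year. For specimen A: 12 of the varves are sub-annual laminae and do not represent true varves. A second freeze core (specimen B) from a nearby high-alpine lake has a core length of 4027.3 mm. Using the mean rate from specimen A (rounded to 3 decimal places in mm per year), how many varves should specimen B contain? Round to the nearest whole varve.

Specimen A: true varve count = 12776 − 12 = 12764.
A: Mean rate = 6074.2 mm / 12764 years ≈ 0.476 mm/yr.
For B, 4027.3 / 0.476 = 8460.71 years ≈ 8461 varves.

8461 varves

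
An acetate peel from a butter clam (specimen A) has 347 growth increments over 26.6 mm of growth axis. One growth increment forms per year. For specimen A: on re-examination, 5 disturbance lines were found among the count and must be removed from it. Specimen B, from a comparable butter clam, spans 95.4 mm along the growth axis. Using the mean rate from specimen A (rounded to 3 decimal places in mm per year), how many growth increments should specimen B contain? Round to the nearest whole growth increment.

1223 growth increments

Specimen A: after corrections the count is 347 − 5 = 342 growth increments.
A: 26.6 mm over 342 years gives 26.6 / 342 ≈ 0.078 mm per year.
B spans 95.4 / 0.078 = 1223.08 years ≈ 1223 growth increments.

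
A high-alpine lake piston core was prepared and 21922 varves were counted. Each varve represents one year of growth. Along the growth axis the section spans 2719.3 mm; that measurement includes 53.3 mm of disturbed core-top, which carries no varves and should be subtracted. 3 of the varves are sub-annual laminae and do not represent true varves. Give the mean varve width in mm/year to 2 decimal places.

True varve count = 21922 − 3 = 21919.
Removing the 53.3 mm offcut leaves 2719.3 − 53.3 = 2666.0 mm.
Extension rate ≈ 2666.0 / 21919 = 0.12 mm/year.

0.12 mm/year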